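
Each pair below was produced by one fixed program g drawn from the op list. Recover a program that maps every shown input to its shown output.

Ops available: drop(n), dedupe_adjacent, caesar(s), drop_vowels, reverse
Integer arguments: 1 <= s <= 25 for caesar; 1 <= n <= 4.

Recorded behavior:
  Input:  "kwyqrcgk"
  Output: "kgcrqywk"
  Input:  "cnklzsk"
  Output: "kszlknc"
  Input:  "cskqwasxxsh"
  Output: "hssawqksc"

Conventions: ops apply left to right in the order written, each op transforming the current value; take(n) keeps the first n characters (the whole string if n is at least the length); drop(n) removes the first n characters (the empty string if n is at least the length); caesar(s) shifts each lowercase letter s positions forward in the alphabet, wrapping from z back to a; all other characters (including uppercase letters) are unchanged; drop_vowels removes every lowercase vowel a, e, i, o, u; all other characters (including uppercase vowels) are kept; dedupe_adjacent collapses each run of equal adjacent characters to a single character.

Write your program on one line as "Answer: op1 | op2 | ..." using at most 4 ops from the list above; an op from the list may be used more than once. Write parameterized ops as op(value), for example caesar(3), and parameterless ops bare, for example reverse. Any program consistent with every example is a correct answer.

caesar(11) | drop_vowels | reverse | caesar(15)

Check, running the answer program on each example:
  "kwyqrcgk" -> "vhjbcnrv" -> "vhjbcnrv" -> "vrncbjhv" -> "kgcrqywk"
  "cnklzsk" -> "nyvwkdv" -> "nyvwkdv" -> "vdkwvyn" -> "kszlknc"
  "cskqwasxxsh" -> "ndvbhldiids" -> "ndvbhldds" -> "sddlhbvdn" -> "hssawqksc"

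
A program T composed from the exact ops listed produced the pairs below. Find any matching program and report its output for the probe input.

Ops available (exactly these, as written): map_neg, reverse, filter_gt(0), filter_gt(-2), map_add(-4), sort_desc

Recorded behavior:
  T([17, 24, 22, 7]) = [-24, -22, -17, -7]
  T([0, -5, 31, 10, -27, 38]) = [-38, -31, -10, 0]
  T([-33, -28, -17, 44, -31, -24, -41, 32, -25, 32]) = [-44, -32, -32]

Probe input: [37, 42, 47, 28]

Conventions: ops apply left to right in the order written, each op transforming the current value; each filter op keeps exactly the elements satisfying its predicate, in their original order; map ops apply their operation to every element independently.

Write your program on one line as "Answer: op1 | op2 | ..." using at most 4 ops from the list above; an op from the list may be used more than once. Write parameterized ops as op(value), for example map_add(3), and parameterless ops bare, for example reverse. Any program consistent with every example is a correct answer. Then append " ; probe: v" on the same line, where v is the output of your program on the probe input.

sort_desc | filter_gt(-2) | map_neg ; probe: [-47, -42, -37, -28]

Check, running the answer program on each example:
  [17, 24, 22, 7] -> [24, 22, 17, 7] -> [24, 22, 17, 7] -> [-24, -22, -17, -7]
  [0, -5, 31, 10, -27, 38] -> [38, 31, 10, 0, -5, -27] -> [38, 31, 10, 0] -> [-38, -31, -10, 0]
  [-33, -28, -17, 44, -31, -24, -41, 32, -25, 32] -> [44, 32, 32, -17, -24, -25, -28, -31, -33, -41] -> [44, 32, 32] -> [-44, -32, -32]
  probe: [37, 42, 47, 28] -> [47, 42, 37, 28] -> [47, 42, 37, 28] -> [-47, -42, -37, -28]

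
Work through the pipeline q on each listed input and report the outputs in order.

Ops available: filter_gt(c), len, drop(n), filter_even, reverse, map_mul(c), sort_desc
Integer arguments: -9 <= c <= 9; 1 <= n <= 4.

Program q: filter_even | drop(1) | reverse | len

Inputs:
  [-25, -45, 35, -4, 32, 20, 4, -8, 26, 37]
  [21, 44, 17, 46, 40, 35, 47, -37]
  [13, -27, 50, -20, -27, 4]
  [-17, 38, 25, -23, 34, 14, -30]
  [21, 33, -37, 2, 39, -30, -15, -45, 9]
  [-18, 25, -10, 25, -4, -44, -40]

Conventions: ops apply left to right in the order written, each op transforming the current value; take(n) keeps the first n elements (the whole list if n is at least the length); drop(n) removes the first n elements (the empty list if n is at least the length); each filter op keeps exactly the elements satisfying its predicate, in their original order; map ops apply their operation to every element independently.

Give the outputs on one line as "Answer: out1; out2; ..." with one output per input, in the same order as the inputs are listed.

Execution, op by op:
  [-25, -45, 35, -4, 32, 20, 4, -8, 26, 37] -> [-4, 32, 20, 4, -8, 26] -> [32, 20, 4, -8, 26] -> [26, -8, 4, 20, 32] -> 5
  [21, 44, 17, 46, 40, 35, 47, -37] -> [44, 46, 40] -> [46, 40] -> [40, 46] -> 2
  [13, -27, 50, -20, -27, 4] -> [50, -20, 4] -> [-20, 4] -> [4, -20] -> 2
  [-17, 38, 25, -23, 34, 14, -30] -> [38, 34, 14, -30] -> [34, 14, -30] -> [-30, 14, 34] -> 3
  [21, 33, -37, 2, 39, -30, -15, -45, 9] -> [2, -30] -> [-30] -> [-30] -> 1
  [-18, 25, -10, 25, -4, -44, -40] -> [-18, -10, -4, -44, -40] -> [-10, -4, -44, -40] -> [-40, -44, -4, -10] -> 4

5; 2; 2; 3; 1; 4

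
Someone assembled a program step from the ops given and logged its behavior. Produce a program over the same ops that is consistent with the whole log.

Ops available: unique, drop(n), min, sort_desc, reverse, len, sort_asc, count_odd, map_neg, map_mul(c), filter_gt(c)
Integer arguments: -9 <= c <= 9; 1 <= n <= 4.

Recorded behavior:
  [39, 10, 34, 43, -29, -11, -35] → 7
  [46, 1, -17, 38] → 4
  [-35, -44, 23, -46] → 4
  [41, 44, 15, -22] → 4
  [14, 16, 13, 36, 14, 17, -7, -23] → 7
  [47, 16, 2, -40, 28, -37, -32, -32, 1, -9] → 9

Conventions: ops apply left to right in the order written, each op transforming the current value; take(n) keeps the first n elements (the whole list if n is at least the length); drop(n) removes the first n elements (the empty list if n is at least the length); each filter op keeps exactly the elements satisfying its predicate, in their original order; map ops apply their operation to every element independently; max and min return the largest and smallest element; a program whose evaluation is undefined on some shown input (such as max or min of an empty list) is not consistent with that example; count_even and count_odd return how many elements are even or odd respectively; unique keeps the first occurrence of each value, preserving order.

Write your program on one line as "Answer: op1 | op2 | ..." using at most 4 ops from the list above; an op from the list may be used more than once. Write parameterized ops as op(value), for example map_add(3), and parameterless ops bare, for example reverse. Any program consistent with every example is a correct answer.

unique | sort_desc | len

Check, running the answer program on each example:
  [39, 10, 34, 43, -29, -11, -35] -> [39, 10, 34, 43, -29, -11, -35] -> [43, 39, 34, 10, -11, -29, -35] -> 7
  [46, 1, -17, 38] -> [46, 1, -17, 38] -> [46, 38, 1, -17] -> 4
  [-35, -44, 23, -46] -> [-35, -44, 23, -46] -> [23, -35, -44, -46] -> 4
  [41, 44, 15, -22] -> [41, 44, 15, -22] -> [44, 41, 15, -22] -> 4
  [14, 16, 13, 36, 14, 17, -7, -23] -> [14, 16, 13, 36, 17, -7, -23] -> [36, 17, 16, 14, 13, -7, -23] -> 7
  [47, 16, 2, -40, 28, -37, -32, -32, 1, -9] -> [47, 16, 2, -40, 28, -37, -32, 1, -9] -> [47, 28, 16, 2, 1, -9, -32, -37, -40] -> 9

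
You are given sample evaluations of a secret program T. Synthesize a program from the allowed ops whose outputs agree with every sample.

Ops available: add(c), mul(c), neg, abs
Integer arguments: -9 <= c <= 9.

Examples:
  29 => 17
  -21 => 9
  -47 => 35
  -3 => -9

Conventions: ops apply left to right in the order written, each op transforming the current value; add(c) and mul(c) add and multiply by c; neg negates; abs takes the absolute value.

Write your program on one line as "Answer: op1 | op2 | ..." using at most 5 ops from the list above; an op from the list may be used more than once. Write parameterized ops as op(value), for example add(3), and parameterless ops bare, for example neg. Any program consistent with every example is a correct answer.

abs | add(-2) | add(-9) | add(-1)

Check, running the answer program on each example:
  29 -> 29 -> 27 -> 18 -> 17
  -21 -> 21 -> 19 -> 10 -> 9
  -47 -> 47 -> 45 -> 36 -> 35
  -3 -> 3 -> 1 -> -8 -> -9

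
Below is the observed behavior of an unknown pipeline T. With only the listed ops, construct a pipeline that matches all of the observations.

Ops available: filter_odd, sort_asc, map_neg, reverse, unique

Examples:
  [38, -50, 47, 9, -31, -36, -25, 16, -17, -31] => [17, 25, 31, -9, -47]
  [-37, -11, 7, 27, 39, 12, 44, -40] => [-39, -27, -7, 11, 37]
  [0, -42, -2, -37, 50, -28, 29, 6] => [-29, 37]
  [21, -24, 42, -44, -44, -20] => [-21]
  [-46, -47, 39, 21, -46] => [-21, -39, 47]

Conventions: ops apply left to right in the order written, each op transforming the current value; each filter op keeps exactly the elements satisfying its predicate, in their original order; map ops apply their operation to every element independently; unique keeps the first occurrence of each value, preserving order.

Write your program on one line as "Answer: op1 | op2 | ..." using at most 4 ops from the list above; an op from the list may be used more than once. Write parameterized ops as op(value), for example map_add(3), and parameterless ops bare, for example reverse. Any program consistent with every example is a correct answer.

unique | filter_odd | map_neg | reverse

Check, running the answer program on each example:
  [38, -50, 47, 9, -31, -36, -25, 16, -17, -31] -> [38, -50, 47, 9, -31, -36, -25, 16, -17] -> [47, 9, -31, -25, -17] -> [-47, -9, 31, 25, 17] -> [17, 25, 31, -9, -47]
  [-37, -11, 7, 27, 39, 12, 44, -40] -> [-37, -11, 7, 27, 39, 12, 44, -40] -> [-37, -11, 7, 27, 39] -> [37, 11, -7, -27, -39] -> [-39, -27, -7, 11, 37]
  [0, -42, -2, -37, 50, -28, 29, 6] -> [0, -42, -2, -37, 50, -28, 29, 6] -> [-37, 29] -> [37, -29] -> [-29, 37]
  [21, -24, 42, -44, -44, -20] -> [21, -24, 42, -44, -20] -> [21] -> [-21] -> [-21]
  [-46, -47, 39, 21, -46] -> [-46, -47, 39, 21] -> [-47, 39, 21] -> [47, -39, -21] -> [-21, -39, 47]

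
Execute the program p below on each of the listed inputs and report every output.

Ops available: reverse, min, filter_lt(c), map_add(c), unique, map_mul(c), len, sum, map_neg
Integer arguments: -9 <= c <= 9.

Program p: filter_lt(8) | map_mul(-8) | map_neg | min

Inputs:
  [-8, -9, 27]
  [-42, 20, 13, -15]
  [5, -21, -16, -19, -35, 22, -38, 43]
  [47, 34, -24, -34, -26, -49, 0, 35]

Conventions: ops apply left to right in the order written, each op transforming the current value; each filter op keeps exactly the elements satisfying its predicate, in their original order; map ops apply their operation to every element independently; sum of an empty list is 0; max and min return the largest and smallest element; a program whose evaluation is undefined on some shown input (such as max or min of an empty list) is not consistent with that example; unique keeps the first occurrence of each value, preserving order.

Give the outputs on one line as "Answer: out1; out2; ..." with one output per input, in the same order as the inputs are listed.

-72; -336; -304; -392

Execution, op by op:
  [-8, -9, 27] -> [-8, -9] -> [64, 72] -> [-64, -72] -> -72
  [-42, 20, 13, -15] -> [-42, -15] -> [336, 120] -> [-336, -120] -> -336
  [5, -21, -16, -19, -35, 22, -38, 43] -> [5, -21, -16, -19, -35, -38] -> [-40, 168, 128, 152, 280, 304] -> [40, -168, -128, -152, -280, -304] -> -304
  [47, 34, -24, -34, -26, -49, 0, 35] -> [-24, -34, -26, -49, 0] -> [192, 272, 208, 392, 0] -> [-192, -272, -208, -392, 0] -> -392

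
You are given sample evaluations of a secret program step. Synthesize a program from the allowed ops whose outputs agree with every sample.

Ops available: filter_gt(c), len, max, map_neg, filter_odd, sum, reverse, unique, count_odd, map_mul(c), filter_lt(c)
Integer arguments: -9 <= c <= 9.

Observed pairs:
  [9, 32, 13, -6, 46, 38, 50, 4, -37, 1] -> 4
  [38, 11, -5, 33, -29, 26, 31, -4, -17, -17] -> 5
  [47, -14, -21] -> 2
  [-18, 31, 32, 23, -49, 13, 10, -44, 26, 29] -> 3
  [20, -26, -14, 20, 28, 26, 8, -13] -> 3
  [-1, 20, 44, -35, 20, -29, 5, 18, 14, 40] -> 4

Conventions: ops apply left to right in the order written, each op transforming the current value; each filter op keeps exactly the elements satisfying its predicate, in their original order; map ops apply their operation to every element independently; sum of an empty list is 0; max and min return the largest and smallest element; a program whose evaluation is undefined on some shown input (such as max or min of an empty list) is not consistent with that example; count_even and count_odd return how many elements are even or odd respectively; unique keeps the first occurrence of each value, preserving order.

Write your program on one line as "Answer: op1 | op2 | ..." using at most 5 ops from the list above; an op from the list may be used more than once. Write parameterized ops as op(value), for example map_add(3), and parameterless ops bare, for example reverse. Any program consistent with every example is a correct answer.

reverse | filter_lt(6) | map_mul(4) | len

Check, running the answer program on each example:
  [9, 32, 13, -6, 46, 38, 50, 4, -37, 1] -> [1, -37, 4, 50, 38, 46, -6, 13, 32, 9] -> [1, -37, 4, -6] -> [4, -148, 16, -24] -> 4
  [38, 11, -5, 33, -29, 26, 31, -4, -17, -17] -> [-17, -17, -4, 31, 26, -29, 33, -5, 11, 38] -> [-17, -17, -4, -29, -5] -> [-68, -68, -16, -116, -20] -> 5
  [47, -14, -21] -> [-21, -14, 47] -> [-21, -14] -> [-84, -56] -> 2
  [-18, 31, 32, 23, -49, 13, 10, -44, 26, 29] -> [29, 26, -44, 10, 13, -49, 23, 32, 31, -18] -> [-44, -49, -18] -> [-176, -196, -72] -> 3
  [20, -26, -14, 20, 28, 26, 8, -13] -> [-13, 8, 26, 28, 20, -14, -26, 20] -> [-13, -14, -26] -> [-52, -56, -104] -> 3
  [-1, 20, 44, -35, 20, -29, 5, 18, 14, 40] -> [40, 14, 18, 5, -29, 20, -35, 44, 20, -1] -> [5, -29, -35, -1] -> [20, -116, -140, -4] -> 4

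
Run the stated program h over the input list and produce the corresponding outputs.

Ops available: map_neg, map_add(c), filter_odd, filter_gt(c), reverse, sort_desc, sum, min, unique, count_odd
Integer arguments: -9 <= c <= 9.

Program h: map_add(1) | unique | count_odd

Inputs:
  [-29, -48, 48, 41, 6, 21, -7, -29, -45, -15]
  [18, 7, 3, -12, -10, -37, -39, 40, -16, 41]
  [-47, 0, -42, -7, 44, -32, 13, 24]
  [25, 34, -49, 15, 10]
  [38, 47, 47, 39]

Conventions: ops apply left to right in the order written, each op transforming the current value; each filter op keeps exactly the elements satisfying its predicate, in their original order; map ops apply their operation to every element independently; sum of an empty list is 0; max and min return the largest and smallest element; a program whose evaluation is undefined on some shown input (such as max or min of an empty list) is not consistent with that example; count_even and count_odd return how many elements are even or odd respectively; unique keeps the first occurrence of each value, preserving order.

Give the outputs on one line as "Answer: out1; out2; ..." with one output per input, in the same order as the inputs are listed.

3; 5; 5; 2; 1

Execution, op by op:
  [-29, -48, 48, 41, 6, 21, -7, -29, -45, -15] -> [-28, -47, 49, 42, 7, 22, -6, -28, -44, -14] -> [-28, -47, 49, 42, 7, 22, -6, -44, -14] -> 3
  [18, 7, 3, -12, -10, -37, -39, 40, -16, 41] -> [19, 8, 4, -11, -9, -36, -38, 41, -15, 42] -> [19, 8, 4, -11, -9, -36, -38, 41, -15, 42] -> 5
  [-47, 0, -42, -7, 44, -32, 13, 24] -> [-46, 1, -41, -6, 45, -31, 14, 25] -> [-46, 1, -41, -6, 45, -31, 14, 25] -> 5
  [25, 34, -49, 15, 10] -> [26, 35, -48, 16, 11] -> [26, 35, -48, 16, 11] -> 2
  [38, 47, 47, 39] -> [39, 48, 48, 40] -> [39, 48, 40] -> 1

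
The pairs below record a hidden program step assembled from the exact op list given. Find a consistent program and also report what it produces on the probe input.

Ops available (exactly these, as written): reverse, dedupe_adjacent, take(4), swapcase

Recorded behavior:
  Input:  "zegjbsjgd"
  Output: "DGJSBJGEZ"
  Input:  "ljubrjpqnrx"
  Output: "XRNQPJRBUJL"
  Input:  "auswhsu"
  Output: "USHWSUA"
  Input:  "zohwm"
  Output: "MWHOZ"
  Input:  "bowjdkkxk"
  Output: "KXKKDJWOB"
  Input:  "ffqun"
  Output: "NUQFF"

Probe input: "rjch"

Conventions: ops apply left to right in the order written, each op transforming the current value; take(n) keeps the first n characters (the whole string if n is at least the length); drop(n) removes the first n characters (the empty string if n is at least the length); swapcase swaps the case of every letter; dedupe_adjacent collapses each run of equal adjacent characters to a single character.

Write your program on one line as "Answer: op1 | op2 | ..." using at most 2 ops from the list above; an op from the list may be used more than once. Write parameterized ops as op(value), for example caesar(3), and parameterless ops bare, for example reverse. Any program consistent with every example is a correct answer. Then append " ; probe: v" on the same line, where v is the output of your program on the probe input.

reverse | swapcase ; probe: "HCJR"

Check, running the answer program on each example:
  "zegjbsjgd" -> "dgjsbjgez" -> "DGJSBJGEZ"
  "ljubrjpqnrx" -> "xrnqpjrbujl" -> "XRNQPJRBUJL"
  "auswhsu" -> "ushwsua" -> "USHWSUA"
  "zohwm" -> "mwhoz" -> "MWHOZ"
  "bowjdkkxk" -> "kxkkdjwob" -> "KXKKDJWOB"
  "ffqun" -> "nuqff" -> "NUQFF"
  probe: "rjch" -> "hcjr" -> "HCJR"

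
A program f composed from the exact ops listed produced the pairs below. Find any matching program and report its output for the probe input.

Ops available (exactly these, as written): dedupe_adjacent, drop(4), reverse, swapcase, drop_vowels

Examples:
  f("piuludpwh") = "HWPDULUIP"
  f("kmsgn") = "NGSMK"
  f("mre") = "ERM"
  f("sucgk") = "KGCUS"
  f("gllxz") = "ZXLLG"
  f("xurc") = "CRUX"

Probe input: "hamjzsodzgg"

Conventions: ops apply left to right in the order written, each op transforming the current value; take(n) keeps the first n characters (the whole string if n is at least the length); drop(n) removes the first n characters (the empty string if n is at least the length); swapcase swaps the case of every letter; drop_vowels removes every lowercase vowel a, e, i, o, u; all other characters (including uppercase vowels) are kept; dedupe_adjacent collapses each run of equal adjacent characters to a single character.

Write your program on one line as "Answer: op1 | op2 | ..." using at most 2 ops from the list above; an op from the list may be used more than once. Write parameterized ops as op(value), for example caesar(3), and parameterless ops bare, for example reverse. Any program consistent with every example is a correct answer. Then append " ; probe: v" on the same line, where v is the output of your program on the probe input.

swapcase | reverse ; probe: "GGZDOSZJMAH"

Check, running the answer program on each example:
  "piuludpwh" -> "PIULUDPWH" -> "HWPDULUIP"
  "kmsgn" -> "KMSGN" -> "NGSMK"
  "mre" -> "MRE" -> "ERM"
  "sucgk" -> "SUCGK" -> "KGCUS"
  "gllxz" -> "GLLXZ" -> "ZXLLG"
  "xurc" -> "XURC" -> "CRUX"
  probe: "hamjzsodzgg" -> "HAMJZSODZGG" -> "GGZDOSZJMAH"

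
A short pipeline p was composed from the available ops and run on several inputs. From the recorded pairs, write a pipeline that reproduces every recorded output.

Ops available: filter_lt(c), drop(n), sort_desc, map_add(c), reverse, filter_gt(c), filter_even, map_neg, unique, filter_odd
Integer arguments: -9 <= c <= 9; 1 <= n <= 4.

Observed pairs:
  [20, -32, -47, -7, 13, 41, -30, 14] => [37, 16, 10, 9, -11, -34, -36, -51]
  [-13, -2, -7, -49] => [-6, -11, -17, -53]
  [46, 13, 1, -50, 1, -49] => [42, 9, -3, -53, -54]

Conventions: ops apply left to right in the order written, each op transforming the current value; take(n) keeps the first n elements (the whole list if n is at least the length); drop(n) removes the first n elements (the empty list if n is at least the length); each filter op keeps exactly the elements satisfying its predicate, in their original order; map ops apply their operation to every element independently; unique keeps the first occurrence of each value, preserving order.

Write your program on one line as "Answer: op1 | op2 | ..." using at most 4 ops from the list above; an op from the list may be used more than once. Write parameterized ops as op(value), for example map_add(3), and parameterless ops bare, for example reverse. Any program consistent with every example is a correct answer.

unique | map_add(-4) | sort_desc

Check, running the answer program on each example:
  [20, -32, -47, -7, 13, 41, -30, 14] -> [20, -32, -47, -7, 13, 41, -30, 14] -> [16, -36, -51, -11, 9, 37, -34, 10] -> [37, 16, 10, 9, -11, -34, -36, -51]
  [-13, -2, -7, -49] -> [-13, -2, -7, -49] -> [-17, -6, -11, -53] -> [-6, -11, -17, -53]
  [46, 13, 1, -50, 1, -49] -> [46, 13, 1, -50, -49] -> [42, 9, -3, -54, -53] -> [42, 9, -3, -53, -54]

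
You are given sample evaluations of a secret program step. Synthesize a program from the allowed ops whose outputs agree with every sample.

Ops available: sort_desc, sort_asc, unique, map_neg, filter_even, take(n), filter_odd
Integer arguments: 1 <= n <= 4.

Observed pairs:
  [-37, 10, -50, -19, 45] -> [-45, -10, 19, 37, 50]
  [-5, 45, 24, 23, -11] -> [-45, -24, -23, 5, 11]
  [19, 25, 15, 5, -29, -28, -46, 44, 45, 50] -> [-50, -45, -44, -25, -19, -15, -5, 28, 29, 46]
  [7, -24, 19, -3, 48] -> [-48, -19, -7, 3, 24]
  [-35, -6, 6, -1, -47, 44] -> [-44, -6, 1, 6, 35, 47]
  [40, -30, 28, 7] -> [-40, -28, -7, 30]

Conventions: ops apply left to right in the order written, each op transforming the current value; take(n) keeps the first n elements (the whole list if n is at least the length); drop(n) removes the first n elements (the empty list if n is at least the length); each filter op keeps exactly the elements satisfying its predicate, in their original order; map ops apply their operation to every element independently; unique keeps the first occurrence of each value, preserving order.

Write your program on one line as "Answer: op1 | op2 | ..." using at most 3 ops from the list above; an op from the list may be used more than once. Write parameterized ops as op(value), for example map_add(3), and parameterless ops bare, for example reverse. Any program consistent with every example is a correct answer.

sort_asc | map_neg | sort_asc

Check, running the answer program on each example:
  [-37, 10, -50, -19, 45] -> [-50, -37, -19, 10, 45] -> [50, 37, 19, -10, -45] -> [-45, -10, 19, 37, 50]
  [-5, 45, 24, 23, -11] -> [-11, -5, 23, 24, 45] -> [11, 5, -23, -24, -45] -> [-45, -24, -23, 5, 11]
  [19, 25, 15, 5, -29, -28, -46, 44, 45, 50] -> [-46, -29, -28, 5, 15, 19, 25, 44, 45, 50] -> [46, 29, 28, -5, -15, -19, -25, -44, -45, -50] -> [-50, -45, -44, -25, -19, -15, -5, 28, 29, 46]
  [7, -24, 19, -3, 48] -> [-24, -3, 7, 19, 48] -> [24, 3, -7, -19, -48] -> [-48, -19, -7, 3, 24]
  [-35, -6, 6, -1, -47, 44] -> [-47, -35, -6, -1, 6, 44] -> [47, 35, 6, 1, -6, -44] -> [-44, -6, 1, 6, 35, 47]
  [40, -30, 28, 7] -> [-30, 7, 28, 40] -> [30, -7, -28, -40] -> [-40, -28, -7, 30]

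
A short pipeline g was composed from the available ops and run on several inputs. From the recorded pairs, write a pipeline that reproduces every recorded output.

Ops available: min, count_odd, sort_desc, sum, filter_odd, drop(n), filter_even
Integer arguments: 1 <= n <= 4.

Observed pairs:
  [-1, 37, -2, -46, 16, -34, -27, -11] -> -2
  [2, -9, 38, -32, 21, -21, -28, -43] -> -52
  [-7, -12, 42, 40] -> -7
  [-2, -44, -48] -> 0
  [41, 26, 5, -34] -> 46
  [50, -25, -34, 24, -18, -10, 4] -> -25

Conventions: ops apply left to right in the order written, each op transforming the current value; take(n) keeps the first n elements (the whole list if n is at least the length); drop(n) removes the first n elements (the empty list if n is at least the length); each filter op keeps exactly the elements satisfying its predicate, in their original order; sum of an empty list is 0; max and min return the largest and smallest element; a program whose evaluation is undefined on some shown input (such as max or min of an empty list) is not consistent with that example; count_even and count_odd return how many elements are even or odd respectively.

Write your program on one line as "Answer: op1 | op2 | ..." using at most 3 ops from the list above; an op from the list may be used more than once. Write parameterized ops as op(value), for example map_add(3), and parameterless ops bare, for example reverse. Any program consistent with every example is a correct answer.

filter_odd | sum

Check, running the answer program on each example:
  [-1, 37, -2, -46, 16, -34, -27, -11] -> [-1, 37, -27, -11] -> -2
  [2, -9, 38, -32, 21, -21, -28, -43] -> [-9, 21, -21, -43] -> -52
  [-7, -12, 42, 40] -> [-7] -> -7
  [-2, -44, -48] -> [] -> 0
  [41, 26, 5, -34] -> [41, 5] -> 46
  [50, -25, -34, 24, -18, -10, 4] -> [-25] -> -25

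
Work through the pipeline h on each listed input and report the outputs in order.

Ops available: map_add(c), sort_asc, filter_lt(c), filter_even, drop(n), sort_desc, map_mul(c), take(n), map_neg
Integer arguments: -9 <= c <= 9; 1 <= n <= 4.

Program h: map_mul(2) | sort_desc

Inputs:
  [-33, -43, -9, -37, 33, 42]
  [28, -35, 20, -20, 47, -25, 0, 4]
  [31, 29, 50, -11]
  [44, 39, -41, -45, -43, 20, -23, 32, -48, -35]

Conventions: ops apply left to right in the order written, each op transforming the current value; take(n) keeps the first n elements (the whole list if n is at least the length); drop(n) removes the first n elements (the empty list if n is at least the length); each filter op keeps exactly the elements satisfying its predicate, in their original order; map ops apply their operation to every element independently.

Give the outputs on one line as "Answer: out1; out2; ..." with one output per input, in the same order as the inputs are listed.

[84, 66, -18, -66, -74, -86]; [94, 56, 40, 8, 0, -40, -50, -70]; [100, 62, 58, -22]; [88, 78, 64, 40, -46, -70, -82, -86, -90, -96]

Execution, op by op:
  [-33, -43, -9, -37, 33, 42] -> [-66, -86, -18, -74, 66, 84] -> [84, 66, -18, -66, -74, -86]
  [28, -35, 20, -20, 47, -25, 0, 4] -> [56, -70, 40, -40, 94, -50, 0, 8] -> [94, 56, 40, 8, 0, -40, -50, -70]
  [31, 29, 50, -11] -> [62, 58, 100, -22] -> [100, 62, 58, -22]
  [44, 39, -41, -45, -43, 20, -23, 32, -48, -35] -> [88, 78, -82, -90, -86, 40, -46, 64, -96, -70] -> [88, 78, 64, 40, -46, -70, -82, -86, -90, -96]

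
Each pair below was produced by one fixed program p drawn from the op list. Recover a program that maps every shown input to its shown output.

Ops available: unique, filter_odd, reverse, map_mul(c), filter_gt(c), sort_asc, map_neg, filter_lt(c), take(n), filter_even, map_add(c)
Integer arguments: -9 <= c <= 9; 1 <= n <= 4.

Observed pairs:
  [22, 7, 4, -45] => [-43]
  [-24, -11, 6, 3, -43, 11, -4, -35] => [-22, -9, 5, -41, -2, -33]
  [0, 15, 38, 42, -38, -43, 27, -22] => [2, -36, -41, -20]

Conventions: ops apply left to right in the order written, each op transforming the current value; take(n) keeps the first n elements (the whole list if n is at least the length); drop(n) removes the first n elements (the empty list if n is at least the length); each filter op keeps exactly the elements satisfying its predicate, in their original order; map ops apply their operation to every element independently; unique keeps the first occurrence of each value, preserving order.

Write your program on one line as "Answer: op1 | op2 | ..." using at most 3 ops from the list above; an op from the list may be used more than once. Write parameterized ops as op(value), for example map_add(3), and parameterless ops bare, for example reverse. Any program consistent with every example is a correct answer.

filter_lt(4) | map_add(2)

Check, running the answer program on each example:
  [22, 7, 4, -45] -> [-45] -> [-43]
  [-24, -11, 6, 3, -43, 11, -4, -35] -> [-24, -11, 3, -43, -4, -35] -> [-22, -9, 5, -41, -2, -33]
  [0, 15, 38, 42, -38, -43, 27, -22] -> [0, -38, -43, -22] -> [2, -36, -41, -20]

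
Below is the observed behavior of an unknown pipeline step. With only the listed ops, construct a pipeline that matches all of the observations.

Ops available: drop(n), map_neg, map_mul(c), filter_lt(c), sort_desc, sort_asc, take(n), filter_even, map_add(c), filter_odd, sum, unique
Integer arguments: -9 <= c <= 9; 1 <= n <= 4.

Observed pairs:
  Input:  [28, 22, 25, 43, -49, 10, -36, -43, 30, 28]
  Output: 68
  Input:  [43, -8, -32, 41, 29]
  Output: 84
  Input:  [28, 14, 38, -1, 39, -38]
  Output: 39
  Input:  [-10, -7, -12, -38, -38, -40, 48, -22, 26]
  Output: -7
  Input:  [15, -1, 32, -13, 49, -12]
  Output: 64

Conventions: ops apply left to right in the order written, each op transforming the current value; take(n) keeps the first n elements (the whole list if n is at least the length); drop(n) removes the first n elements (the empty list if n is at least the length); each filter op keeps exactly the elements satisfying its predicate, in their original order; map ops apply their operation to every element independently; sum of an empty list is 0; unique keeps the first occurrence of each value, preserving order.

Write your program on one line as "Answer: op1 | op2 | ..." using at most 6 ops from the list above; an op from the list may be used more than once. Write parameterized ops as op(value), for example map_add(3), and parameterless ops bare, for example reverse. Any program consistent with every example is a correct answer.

sort_asc | unique | drop(3) | filter_odd | sum

Check, running the answer program on each example:
  [28, 22, 25, 43, -49, 10, -36, -43, 30, 28] -> [-49, -43, -36, 10, 22, 25, 28, 28, 30, 43] -> [-49, -43, -36, 10, 22, 25, 28, 30, 43] -> [10, 22, 25, 28, 30, 43] -> [25, 43] -> 68
  [43, -8, -32, 41, 29] -> [-32, -8, 29, 41, 43] -> [-32, -8, 29, 41, 43] -> [41, 43] -> [41, 43] -> 84
  [28, 14, 38, -1, 39, -38] -> [-38, -1, 14, 28, 38, 39] -> [-38, -1, 14, 28, 38, 39] -> [28, 38, 39] -> [39] -> 39
  [-10, -7, -12, -38, -38, -40, 48, -22, 26] -> [-40, -38, -38, -22, -12, -10, -7, 26, 48] -> [-40, -38, -22, -12, -10, -7, 26, 48] -> [-12, -10, -7, 26, 48] -> [-7] -> -7
  [15, -1, 32, -13, 49, -12] -> [-13, -12, -1, 15, 32, 49] -> [-13, -12, -1, 15, 32, 49] -> [15, 32, 49] -> [15, 49] -> 64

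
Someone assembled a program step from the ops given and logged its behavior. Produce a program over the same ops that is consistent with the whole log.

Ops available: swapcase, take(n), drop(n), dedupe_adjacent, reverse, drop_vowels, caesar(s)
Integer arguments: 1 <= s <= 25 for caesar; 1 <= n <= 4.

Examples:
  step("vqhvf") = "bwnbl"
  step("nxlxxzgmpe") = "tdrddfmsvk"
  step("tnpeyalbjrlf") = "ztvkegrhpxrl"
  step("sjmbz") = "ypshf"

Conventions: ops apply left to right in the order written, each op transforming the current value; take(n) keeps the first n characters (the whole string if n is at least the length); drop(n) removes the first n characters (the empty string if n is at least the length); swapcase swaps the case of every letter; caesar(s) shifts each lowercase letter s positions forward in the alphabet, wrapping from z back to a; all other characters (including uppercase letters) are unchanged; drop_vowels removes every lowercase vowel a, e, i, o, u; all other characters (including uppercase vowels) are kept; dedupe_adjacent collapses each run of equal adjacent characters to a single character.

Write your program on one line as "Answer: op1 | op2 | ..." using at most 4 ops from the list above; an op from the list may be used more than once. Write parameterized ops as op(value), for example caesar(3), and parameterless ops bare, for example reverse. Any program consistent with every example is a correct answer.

reverse | caesar(6) | reverse

Check, running the answer program on each example:
  "vqhvf" -> "fvhqv" -> "lbnwb" -> "bwnbl"
  "nxlxxzgmpe" -> "epmgzxxlxn" -> "kvsmfddrdt" -> "tdrddfmsvk"
  "tnpeyalbjrlf" -> "flrjblayepnt" -> "lrxphrgekvtz" -> "ztvkegrhpxrl"
  "sjmbz" -> "zbmjs" -> "fhspy" -> "ypshf"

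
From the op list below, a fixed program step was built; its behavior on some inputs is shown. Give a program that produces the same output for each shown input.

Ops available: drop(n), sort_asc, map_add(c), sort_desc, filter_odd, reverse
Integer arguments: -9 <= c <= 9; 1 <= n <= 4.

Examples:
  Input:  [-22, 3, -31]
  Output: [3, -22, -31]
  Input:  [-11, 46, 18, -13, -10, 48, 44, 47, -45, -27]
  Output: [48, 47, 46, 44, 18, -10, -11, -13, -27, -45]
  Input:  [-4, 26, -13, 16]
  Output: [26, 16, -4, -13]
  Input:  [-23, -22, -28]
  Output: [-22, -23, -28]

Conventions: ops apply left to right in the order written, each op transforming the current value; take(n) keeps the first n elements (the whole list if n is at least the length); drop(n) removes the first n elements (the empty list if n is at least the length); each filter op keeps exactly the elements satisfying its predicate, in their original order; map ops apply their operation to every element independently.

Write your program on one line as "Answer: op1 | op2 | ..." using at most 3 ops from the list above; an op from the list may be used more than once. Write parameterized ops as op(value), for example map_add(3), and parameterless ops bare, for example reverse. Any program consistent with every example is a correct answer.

sort_asc | reverse

Check, running the answer program on each example:
  [-22, 3, -31] -> [-31, -22, 3] -> [3, -22, -31]
  [-11, 46, 18, -13, -10, 48, 44, 47, -45, -27] -> [-45, -27, -13, -11, -10, 18, 44, 46, 47, 48] -> [48, 47, 46, 44, 18, -10, -11, -13, -27, -45]
  [-4, 26, -13, 16] -> [-13, -4, 16, 26] -> [26, 16, -4, -13]
  [-23, -22, -28] -> [-28, -23, -22] -> [-22, -23, -28]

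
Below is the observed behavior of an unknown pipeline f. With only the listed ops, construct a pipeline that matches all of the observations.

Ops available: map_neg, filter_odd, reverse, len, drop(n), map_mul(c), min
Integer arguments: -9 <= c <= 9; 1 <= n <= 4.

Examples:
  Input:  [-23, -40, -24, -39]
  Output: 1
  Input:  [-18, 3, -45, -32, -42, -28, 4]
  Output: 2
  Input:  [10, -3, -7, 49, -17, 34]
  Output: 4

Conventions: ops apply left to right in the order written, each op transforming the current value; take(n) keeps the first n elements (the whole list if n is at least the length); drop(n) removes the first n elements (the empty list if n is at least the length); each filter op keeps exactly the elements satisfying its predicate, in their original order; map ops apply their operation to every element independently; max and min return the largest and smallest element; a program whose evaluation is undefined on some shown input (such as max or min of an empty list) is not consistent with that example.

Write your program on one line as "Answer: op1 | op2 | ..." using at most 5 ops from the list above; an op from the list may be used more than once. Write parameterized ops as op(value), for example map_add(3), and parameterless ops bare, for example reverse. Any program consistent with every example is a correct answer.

drop(1) | reverse | map_mul(-1) | filter_odd | len

Check, running the answer program on each example:
  [-23, -40, -24, -39] -> [-40, -24, -39] -> [-39, -24, -40] -> [39, 24, 40] -> [39] -> 1
  [-18, 3, -45, -32, -42, -28, 4] -> [3, -45, -32, -42, -28, 4] -> [4, -28, -42, -32, -45, 3] -> [-4, 28, 42, 32, 45, -3] -> [45, -3] -> 2
  [10, -3, -7, 49, -17, 34] -> [-3, -7, 49, -17, 34] -> [34, -17, 49, -7, -3] -> [-34, 17, -49, 7, 3] -> [17, -49, 7, 3] -> 4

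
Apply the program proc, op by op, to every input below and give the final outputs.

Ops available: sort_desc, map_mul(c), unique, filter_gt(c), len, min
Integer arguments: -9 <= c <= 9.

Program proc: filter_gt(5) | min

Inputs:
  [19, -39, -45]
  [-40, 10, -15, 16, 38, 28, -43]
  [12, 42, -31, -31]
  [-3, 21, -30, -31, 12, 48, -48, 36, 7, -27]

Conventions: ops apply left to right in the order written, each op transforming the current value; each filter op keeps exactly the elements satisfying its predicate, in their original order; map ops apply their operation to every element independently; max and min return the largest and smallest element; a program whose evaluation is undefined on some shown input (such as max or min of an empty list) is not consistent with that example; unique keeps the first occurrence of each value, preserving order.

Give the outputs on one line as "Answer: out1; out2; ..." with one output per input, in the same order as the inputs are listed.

Execution, op by op:
  [19, -39, -45] -> [19] -> 19
  [-40, 10, -15, 16, 38, 28, -43] -> [10, 16, 38, 28] -> 10
  [12, 42, -31, -31] -> [12, 42] -> 12
  [-3, 21, -30, -31, 12, 48, -48, 36, 7, -27] -> [21, 12, 48, 36, 7] -> 7

19; 10; 12; 7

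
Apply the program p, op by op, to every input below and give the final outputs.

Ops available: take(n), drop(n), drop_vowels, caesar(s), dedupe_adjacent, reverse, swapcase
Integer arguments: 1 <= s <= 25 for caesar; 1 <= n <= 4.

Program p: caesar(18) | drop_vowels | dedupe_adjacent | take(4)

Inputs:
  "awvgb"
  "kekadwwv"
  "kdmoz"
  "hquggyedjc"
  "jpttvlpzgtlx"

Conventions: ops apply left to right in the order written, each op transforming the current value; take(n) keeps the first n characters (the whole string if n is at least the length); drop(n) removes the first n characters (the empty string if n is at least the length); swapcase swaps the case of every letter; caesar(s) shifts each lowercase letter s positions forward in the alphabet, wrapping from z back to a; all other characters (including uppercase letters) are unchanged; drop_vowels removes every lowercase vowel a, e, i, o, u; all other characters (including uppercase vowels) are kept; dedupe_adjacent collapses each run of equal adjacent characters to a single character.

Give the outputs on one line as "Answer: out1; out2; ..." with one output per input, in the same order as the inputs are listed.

Execution, op by op:
  "awvgb" -> "sonyt" -> "snyt" -> "snyt" -> "snyt"
  "kekadwwv" -> "cwcsvoon" -> "cwcsvn" -> "cwcsvn" -> "cwcs"
  "kdmoz" -> "cvegr" -> "cvgr" -> "cvgr" -> "cvgr"
  "hquggyedjc" -> "zimyyqwvbu" -> "zmyyqwvb" -> "zmyqwvb" -> "zmyq"
  "jpttvlpzgtlx" -> "bhllndhryldp" -> "bhllndhryldp" -> "bhlndhryldp" -> "bhln"

"snyt"; "cwcs"; "cvgr"; "zmyq"; "bhln"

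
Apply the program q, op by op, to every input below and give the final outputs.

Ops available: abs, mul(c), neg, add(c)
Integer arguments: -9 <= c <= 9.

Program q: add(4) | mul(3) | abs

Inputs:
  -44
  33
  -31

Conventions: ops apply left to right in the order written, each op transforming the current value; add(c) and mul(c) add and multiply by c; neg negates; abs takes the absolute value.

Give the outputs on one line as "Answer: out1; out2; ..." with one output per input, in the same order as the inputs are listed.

120; 111; 81

Execution, op by op:
  -44 -> -40 -> -120 -> 120
  33 -> 37 -> 111 -> 111
  -31 -> -27 -> -81 -> 81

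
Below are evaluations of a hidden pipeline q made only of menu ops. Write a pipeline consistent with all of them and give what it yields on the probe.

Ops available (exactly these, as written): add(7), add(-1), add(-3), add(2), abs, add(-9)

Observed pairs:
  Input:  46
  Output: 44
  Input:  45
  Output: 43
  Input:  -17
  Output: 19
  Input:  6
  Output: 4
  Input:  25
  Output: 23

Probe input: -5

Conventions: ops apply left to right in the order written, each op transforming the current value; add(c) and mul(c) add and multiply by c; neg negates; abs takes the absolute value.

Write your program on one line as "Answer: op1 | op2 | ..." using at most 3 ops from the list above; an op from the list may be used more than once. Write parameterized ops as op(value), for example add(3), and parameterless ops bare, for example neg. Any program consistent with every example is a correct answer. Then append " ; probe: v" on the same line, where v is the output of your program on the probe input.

add(7) | add(-9) | abs ; probe: 7

Check, running the answer program on each example:
  46 -> 53 -> 44 -> 44
  45 -> 52 -> 43 -> 43
  -17 -> -10 -> -19 -> 19
  6 -> 13 -> 4 -> 4
  25 -> 32 -> 23 -> 23
  probe: -5 -> 2 -> -7 -> 7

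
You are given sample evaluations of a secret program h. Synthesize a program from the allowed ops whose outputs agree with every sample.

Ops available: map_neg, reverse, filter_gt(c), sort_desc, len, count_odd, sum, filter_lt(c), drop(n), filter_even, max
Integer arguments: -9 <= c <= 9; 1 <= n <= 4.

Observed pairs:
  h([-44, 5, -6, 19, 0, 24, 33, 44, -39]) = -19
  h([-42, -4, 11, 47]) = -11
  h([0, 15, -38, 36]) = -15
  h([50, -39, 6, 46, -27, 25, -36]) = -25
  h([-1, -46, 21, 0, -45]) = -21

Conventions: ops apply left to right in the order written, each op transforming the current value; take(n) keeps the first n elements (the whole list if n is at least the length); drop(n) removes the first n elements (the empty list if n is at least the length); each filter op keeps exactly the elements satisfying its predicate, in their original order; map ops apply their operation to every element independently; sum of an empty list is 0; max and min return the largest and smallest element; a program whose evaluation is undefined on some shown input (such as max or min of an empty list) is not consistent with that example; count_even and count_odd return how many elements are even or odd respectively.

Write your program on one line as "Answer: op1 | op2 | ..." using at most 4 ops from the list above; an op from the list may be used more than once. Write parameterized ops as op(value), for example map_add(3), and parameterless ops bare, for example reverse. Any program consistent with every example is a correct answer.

filter_gt(9) | map_neg | max

Check, running the answer program on each example:
  [-44, 5, -6, 19, 0, 24, 33, 44, -39] -> [19, 24, 33, 44] -> [-19, -24, -33, -44] -> -19
  [-42, -4, 11, 47] -> [11, 47] -> [-11, -47] -> -11
  [0, 15, -38, 36] -> [15, 36] -> [-15, -36] -> -15
  [50, -39, 6, 46, -27, 25, -36] -> [50, 46, 25] -> [-50, -46, -25] -> -25
  [-1, -46, 21, 0, -45] -> [21] -> [-21] -> -21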